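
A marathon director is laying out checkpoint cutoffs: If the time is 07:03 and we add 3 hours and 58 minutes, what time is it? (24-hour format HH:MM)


Start time: 07:03
Adding: 3 hours 58 minutes
Minutes: 3 + 58 = 61
Minute overflow: 61 >= 60, so carry 1 hour, minutes = 1
Hours: 7 + 3 + 1 = 11
Result: 11:01

11:01


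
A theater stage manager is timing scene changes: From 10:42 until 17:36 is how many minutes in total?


Start time: 10:42 = 642 minutes from midnight
End time: 17:36 = 1056 minutes from midnight
Difference: 1056 - 642 = 414 minutes
That is 6 hours and 54 minutes

414


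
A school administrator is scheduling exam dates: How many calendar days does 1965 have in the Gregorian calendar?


Year: 1965
Check leap year rules:
Divisible by 4? No
1965 is not a leap year
Days: 365

365


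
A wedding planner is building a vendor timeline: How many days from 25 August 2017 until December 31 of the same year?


Start: August 25, 2017
End: December 31, 2017
Days left in August: 6
September: 30
October: 31
November: 30
December: 31
Sum of remaining months: 122
Total: 6 + 122 = 128

128


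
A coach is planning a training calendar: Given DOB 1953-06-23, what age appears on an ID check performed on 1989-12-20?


Birth: 1953-06-23
Reference: 1989-12-20
Year difference: 1989 - 1953 = 36
Has birthday (06-23) occurred by 12-20? Yes
Age in full years: 36

36


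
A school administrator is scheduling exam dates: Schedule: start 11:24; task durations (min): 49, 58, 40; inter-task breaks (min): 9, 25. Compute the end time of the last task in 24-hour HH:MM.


Start: 11:24 = 684 min from midnight
  after task 1 (49 min): 12:13
  after break (9 min): 12:22
  after task 2 (58 min): 13:20
  after break (25 min): 13:45
  after task 3 (40 min): 14:25
Total elapsed: 181 minutes
End time: 14:25

14:25


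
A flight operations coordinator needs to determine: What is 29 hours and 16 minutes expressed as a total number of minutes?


Hours: 29
Minutes: 16
Convert hours to minutes: 29 x 60 = 1740
Add remaining minutes: 1740 + 16 = 1756

1756


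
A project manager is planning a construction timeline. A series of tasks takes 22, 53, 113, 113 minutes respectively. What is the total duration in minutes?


Durations: 22, 53, 113, 113
Running sum: 22
+ 53 = 75
+ 113 = 188
+ 113 = 301
Total duration: 301 minutes
That is 5 hours and 1 minutes

301


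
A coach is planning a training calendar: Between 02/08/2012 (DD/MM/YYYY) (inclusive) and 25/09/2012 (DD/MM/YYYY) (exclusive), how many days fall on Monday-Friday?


Start: 2012-08-02 (Thursday)
End (exclusive): 2012-09-25 (Tuesday)
Total calendar days: 54
Full weeks: 54 // 7 = 7 -> 35 weekdays
Remaining 5 days starting on Thursday:
  Thu(w), Fri(w), Sat(-), Sun(-), Mon(w) -> 3 weekdays
Total business days: 35 + 3 = 38

38


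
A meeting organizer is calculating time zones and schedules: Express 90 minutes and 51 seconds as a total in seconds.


Minutes: 90
Seconds: 51
Convert minutes to seconds: 90 x 60 = 5400
Add remaining seconds: 5400 + 51 = 5451

5451


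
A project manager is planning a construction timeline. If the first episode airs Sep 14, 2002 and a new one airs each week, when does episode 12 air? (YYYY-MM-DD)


First occurrence: 2002-09-14 (occurrence 1)
Each occurrence is 7 days after the previous.
Occurrence 12 is 11 weeks after the first.
11 weeks = 77 days
2002-09-14 + 77 days = 2002-11-30

2002-11-30


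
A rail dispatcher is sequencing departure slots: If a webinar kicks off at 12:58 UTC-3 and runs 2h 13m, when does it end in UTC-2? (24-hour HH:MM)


Start: 12:58 in UTC-3
Step 1 - add duration:
  minutes: 58 + 13 = 71 (carry 1h)
  hours: 12 + 2 + 1 = 15
  end in UTC-3: 15:11
Step 2 - convert UTC-3 -> UTC-2:
  offset difference: -2 - (-3) = 1 hours
  15 + (1) = 16 -> mod 24 = 16
Result: 16:11 in UTC-2

16:11


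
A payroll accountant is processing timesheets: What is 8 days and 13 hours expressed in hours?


Days: 8
Extra hours: 13
Hours per day: 24
Days to hours: 8 x 24 = 192
Total: 192 + 13 = 205

205


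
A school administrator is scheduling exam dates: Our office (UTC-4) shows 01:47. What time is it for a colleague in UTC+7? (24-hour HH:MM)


Local time: 01:47 at UTC-4 (offset -4h)
Target zone: UTC+7 (offset 7h)
Difference: 7 - (-4) = 11 hours
Calculation: 1 + (11) = 12
Result: 12:47

12:47


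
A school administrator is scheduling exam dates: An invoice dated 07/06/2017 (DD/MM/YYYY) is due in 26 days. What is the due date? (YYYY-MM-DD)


Start: 2017-06-07
Adding 26 days
Days remaining in June: 23
After June: 3 days still to add
July 2017 has 31 days, need 3
Result: 2017-07-03

2017-07-03


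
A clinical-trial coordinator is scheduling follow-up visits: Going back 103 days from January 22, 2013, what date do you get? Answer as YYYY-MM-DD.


Start: 2013-01-22
Subtracting 103 days
Days already passed in January: 22
After going back through January: 81 more days to subtract
December 2012: 31 days, 50 remaining
November 2012: 30 days, 20 remaining
October 2012 has 31 days, need 20
Result: 2012-10-11

2012-10-11


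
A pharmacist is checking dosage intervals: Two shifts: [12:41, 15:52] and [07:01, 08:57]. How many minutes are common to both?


Interval A: [761, 952] minutes from midnight
Interval B: [421, 537] minutes from midnight
Overlap start = max(761, 421) = 761
Overlap end = min(952, 537) = 537
End <= start, so the intervals do not overlap: 0 minutes

0


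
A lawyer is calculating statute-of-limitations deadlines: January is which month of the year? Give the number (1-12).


Calendar month order:
1. January <--
2. February
January is month number 1

1


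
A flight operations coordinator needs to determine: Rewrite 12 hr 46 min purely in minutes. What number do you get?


Hours: 12
Extra minutes: 46
Minutes per hour: 60
Hours to minutes: 12 x 60 = 720
Total: 720 + 46 = 766

766


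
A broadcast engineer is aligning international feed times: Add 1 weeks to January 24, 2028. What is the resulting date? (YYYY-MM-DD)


Start: 2028-01-24
Weeks to add: 1
Convert to days: 1 x 7 = 7 days
Add 7 days to 2028-01-24
Result: 2028-01-31

2028-01-31


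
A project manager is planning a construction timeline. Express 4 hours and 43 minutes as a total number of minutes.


Hours: 4
Extra minutes: 43
Minutes per hour: 60
Hours to minutes: 4 x 60 = 240
Total: 240 + 43 = 283

283


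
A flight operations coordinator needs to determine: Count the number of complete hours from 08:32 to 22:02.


Start: 08:32
End: 22:02
Hour difference: 22 - 8 = 14 hours
Minute difference: 2 - 32 = -30 minutes
Total minutes: 810
Complete hours: 810 / 60 = 13 (remainder 30)

13


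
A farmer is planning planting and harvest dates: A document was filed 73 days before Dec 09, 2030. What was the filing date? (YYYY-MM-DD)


Start: 2030-12-09
Subtracting 73 days
Days already passed in December: 9
After going back through December: 64 more days to subtract
November 2030: 30 days, 34 remaining
October 2030: 31 days, 3 remaining
September 2030 has 30 days, need 3
Result: 2030-09-27

2030-09-27


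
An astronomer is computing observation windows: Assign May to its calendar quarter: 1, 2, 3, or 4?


Month: May (month 5)
Q1: January-March (months 1-3)
Q2: April-June (months 4-6)
Q3: July-September (months 7-9)
Q4: October-December (months 10-12)
Month 5 falls in Q2

2


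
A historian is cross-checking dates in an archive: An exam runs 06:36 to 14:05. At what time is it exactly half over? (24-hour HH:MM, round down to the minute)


Start time: 06:36 = 396 minutes from midnight
End time: 14:05 = 845 minutes from midnight
Sum: 396 + 845 = 1241
Midpoint: 1241 / 2 = 620 minutes
Convert: 620 / 60 = 10 hours, 20 minutes
Result: 10:20

10:20


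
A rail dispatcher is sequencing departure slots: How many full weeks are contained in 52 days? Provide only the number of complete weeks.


Total days: 52
Days per week: 7
Division: 52 / 7 = 7 remainder 3
Complete weeks: 7
Remaining days: 3

7


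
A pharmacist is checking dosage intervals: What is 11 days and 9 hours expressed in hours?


Days: 11
Extra hours: 9
Hours per day: 24
Days to hours: 11 x 24 = 264
Total: 264 + 9 = 273

273


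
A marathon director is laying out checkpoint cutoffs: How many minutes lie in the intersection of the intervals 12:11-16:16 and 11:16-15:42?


Interval A: [731, 976] minutes from midnight
Interval B: [676, 942] minutes from midnight
Overlap start = max(731, 676) = 731
Overlap end = min(976, 942) = 942
Overlap = 942 - 731 = 211 minutes

211


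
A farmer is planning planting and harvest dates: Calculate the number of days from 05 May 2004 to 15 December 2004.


Start date: 2004-05-05
End date: 2004-12-15
May 2004: +27 days
Jun 2004: +30 days
Jul 2004: +31 days
... (5 more months)
Total: 224 days

224


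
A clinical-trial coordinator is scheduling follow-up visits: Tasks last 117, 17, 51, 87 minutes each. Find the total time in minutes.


Durations: 117, 17, 51, 87
Running sum: 117
+ 17 = 134
+ 51 = 185
+ 87 = 272
Total duration: 272 minutes
That is 4 hours and 32 minutes

272


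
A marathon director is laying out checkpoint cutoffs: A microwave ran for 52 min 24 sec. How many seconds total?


Minutes: 52
Extra seconds: 24
Seconds per minute: 60
Minutes to seconds: 52 x 60 = 3120
Total: 3120 + 24 = 3144

3144


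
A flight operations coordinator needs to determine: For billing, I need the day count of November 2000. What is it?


Month: November
Year: 2000
November is a 30-day month
Total: 30 days

30


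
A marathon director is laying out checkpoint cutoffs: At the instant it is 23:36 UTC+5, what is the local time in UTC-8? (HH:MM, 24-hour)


Local time: 23:36 at UTC+5 (offset 5h)
Target zone: UTC-8 (offset -8h)
Difference: -8 - (5) = -13 hours
Calculation: 23 + (-13) = 10
Result: 10:36

10:36


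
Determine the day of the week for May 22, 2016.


Date: 2016-05-22
January 1, 2016 is a Friday
Day of year: 143
Offset from Jan 1: 142 days
142 mod 7 = 2
Result: Sunday

Sunday


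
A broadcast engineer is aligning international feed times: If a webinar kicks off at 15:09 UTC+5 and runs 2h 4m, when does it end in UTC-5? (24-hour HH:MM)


Start: 15:09 in UTC+5
Step 1 - add duration:
  minutes: 9 + 4 = 13
  hours: 15 + 2 + 0 = 17
  end in UTC+5: 17:13
Step 2 - convert UTC+5 -> UTC-5:
  offset difference: -5 - (5) = -10 hours
  17 + (-10) = 7 -> mod 24 = 7
Result: 07:13 in UTC-5

07:13


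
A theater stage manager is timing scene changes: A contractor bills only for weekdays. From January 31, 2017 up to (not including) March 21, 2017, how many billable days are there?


Start: 2017-01-31 (Tuesday)
End (exclusive): 2017-03-21 (Tuesday)
Total calendar days: 49
Full weeks: 49 // 7 = 7 -> 35 weekdays
Remaining 0 days starting on Tuesday:
Total business days: 35 + 0 = 35

35


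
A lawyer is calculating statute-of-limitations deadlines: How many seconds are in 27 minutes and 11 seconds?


Minutes: 27
Seconds: 11
Convert minutes to seconds: 27 x 60 = 1620
Add remaining seconds: 1620 + 11 = 1631

1631


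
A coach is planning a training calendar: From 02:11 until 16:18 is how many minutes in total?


Start time: 02:11 = 131 minutes from midnight
End time: 16:18 = 978 minutes from midnight
Difference: 978 - 131 = 847 minutes
That is 14 hours and 7 minutes

847


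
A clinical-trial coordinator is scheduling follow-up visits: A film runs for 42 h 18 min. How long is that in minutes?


Hours: 42
Minutes: 18
Convert hours to minutes: 42 x 60 = 2520
Add remaining minutes: 2520 + 18 = 2538

2538


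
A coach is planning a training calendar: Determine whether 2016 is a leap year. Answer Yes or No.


Year: 2016
Divisible by 4? 2016 / 4 = 504.0 -> Yes
Divisible by 100? 2016 / 100 = 20.16 -> No
Divisible by 4 but not 100, so it IS a leap year

Yes


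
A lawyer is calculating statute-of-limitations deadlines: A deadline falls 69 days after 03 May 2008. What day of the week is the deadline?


Start: 2008-05-03 (Saturday)
Step 1 - find target date: add 69 days
  2008-05-03 + 69 days = 2008-07-11
Step 2 - day of week:
  69 mod 7 = 6
  Saturday + 6 days -> Friday
Result: Friday (2008-07-11)

Friday


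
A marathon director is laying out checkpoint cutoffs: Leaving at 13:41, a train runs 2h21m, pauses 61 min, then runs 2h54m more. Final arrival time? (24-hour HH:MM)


Depart: 13:41
Leg 1: +141 min -> 16:02
Layover: +61 min -> 17:03
Leg 2: +174 min -> 19:57
Total travel: 376 minutes = 6h 16m
Arrival: 19:57

19:57


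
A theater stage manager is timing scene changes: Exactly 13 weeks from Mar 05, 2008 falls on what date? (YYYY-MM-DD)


Start: 2008-03-05
Weeks to add: 13
Convert to days: 13 x 7 = 91 days
Add 91 days to 2008-03-05
Result: 2008-06-04

2008-06-04


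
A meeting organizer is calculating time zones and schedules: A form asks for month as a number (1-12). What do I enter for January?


Calendar month order:
1. January <--
2. February
January is month number 1

1


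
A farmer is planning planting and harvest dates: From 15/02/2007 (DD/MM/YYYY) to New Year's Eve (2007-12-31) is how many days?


Start: February 15, 2007
End: December 31, 2007
Days left in February: 13
March: 31
April: 30
May: 31
June: 30
... plus remaining months
Sum of remaining months: 306
Total: 13 + 306 = 319

319


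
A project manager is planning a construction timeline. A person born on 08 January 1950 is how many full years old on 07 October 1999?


Birth: 1950-01-08
Reference: 1999-10-07
Year difference: 1999 - 1950 = 49
Has birthday (01-08) occurred by 10-07? Yes
Age in full years: 49

49


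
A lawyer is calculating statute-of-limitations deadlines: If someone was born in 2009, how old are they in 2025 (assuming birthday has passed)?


Birth year: 2009
Current year: 2025
Age = current year - birth year
Age = 2025 - 2009 = 16

16


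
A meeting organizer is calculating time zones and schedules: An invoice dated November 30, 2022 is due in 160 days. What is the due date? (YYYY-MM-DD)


Start: 2022-11-30
Adding 160 days
Days remaining in November: 0
After November: 160 days still to add
December 2022: 31 days, 129 remaining
January 2023: 31 days, 98 remaining
February 2023: 28 days, 70 remaining
March 2023: 31 days, 39 remaining
Result: 2023-05-09

2023-05-09


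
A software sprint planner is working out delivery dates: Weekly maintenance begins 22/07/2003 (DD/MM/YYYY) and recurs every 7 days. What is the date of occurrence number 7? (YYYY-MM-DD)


First occurrence: 2003-07-22 (occurrence 1)
Each occurrence is 7 days after the previous.
Occurrence 7 is 6 weeks after the first.
6 weeks = 42 days
2003-07-22 + 42 days = 2003-09-02

2003-09-02


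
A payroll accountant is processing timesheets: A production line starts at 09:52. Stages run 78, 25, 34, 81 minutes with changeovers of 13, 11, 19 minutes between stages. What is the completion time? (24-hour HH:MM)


Start: 09:52 = 592 min from midnight
  after task 1 (78 min): 11:10
  after break (13 min): 11:23
  after task 2 (25 min): 11:48
  after break (11 min): 11:59
  after task 3 (34 min): 12:33
  after break (19 min): 12:52
  after task 4 (81 min): 14:13
Total elapsed: 261 minutes
End time: 14:13

14:13


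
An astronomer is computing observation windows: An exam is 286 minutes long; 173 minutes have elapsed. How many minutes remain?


Total budget: 286 minutes
Time used: 173 minutes
Remaining: 286 - 173 = 113 minutes
Percent used: 60.5%
Percent remaining: 39.5%

113


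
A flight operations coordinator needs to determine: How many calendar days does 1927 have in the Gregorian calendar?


Year: 1927
Check leap year rules:
Divisible by 4? No
1927 is not a leap year
Days: 365

365


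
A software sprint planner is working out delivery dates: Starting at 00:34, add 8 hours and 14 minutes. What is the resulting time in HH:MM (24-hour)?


Start time: 00:34
Adding: 8 hours 14 minutes
Minutes: 34 + 14 = 48
Hours: 0 + 8 + 0 = 8
Result: 08:48

08:48


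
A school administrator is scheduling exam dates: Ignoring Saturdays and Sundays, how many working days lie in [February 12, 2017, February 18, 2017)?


Start: 2017-02-12 (Sunday)
End (exclusive): 2017-02-18 (Saturday)
Total calendar days: 6
Full weeks: 6 // 7 = 0 -> 0 weekdays
Remaining 6 days starting on Sunday:
  Sun(-), Mon(w), Tue(w), Wed(w), Thu(w), Fri(w) -> 5 weekdays
Total business days: 0 + 5 = 5

5


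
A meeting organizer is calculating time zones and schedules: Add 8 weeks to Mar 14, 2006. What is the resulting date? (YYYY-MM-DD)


Start: 2006-03-14
Weeks to add: 8
Convert to days: 8 x 7 = 56 days
Add 56 days to 2006-03-14
Result: 2006-05-09

2006-05-09


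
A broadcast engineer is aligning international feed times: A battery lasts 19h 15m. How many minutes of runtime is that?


Hours: 19
Extra minutes: 15
Minutes per hour: 60
Hours to minutes: 19 x 60 = 1140
Total: 1140 + 15 = 1155

1155


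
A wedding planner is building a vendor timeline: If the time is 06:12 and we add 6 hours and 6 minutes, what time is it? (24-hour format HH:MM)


Start time: 06:12
Adding: 6 hours 6 minutes
Minutes: 12 + 6 = 18
Hours: 6 + 6 + 0 = 12
Result: 12:18

12:18


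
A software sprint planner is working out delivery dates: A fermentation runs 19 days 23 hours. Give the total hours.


Days: 19
Extra hours: 23
Hours per day: 24
Days to hours: 19 x 24 = 456
Total: 456 + 23 = 479

479


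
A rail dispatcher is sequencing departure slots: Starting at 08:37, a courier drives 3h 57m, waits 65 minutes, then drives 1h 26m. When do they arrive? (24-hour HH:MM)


Depart: 08:37
Leg 1: +237 min -> 12:34
Layover: +65 min -> 13:39
Leg 2: +86 min -> 15:05
Total travel: 388 minutes = 6h 28m
Arrival: 15:05

15:05


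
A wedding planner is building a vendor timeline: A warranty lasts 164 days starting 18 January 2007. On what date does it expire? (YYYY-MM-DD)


Start: 2007-01-18
Adding 164 days
Days remaining in January: 13
After January: 151 days still to add
February 2007: 28 days, 123 remaining
March 2007: 31 days, 92 remaining
April 2007: 30 days, 62 remaining
May 2007: 31 days, 31 remaining
Result: 2007-07-01

2007-07-01


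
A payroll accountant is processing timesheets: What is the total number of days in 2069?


Year: 2069
Check leap year rules:
Divisible by 4? No
2069 is not a leap year
Days: 365

365


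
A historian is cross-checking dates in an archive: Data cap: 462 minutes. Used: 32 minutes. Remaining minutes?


Total budget: 462 minutes
Time used: 32 minutes
Remaining: 462 - 32 = 430 minutes
Percent used: 6.9%
Percent remaining: 93.1%

430


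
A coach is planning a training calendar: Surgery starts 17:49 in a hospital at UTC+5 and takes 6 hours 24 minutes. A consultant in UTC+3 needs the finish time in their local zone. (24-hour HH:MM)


Start: 17:49 in UTC+5
Step 1 - add duration:
  minutes: 49 + 24 = 73 (carry 1h)
  hours: 17 + 6 + 1 = 24
  end in UTC+5: 00:13
Step 2 - convert UTC+5 -> UTC+3:
  offset difference: 3 - (5) = -2 hours
  0 + (-2) = -2 -> mod 24 = 22
Result: 22:13 in UTC+3

22:13


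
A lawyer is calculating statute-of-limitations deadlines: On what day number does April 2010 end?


Month: April
Year: 2010
April is a 30-day month
Total: 30 days

30


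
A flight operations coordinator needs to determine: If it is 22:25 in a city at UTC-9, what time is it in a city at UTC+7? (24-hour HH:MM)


Local time: 22:25 at UTC-9 (offset -9h)
Target zone: UTC+7 (offset 7h)
Difference: 7 - (-9) = 16 hours
Calculation: 22 + (16) = 38
Wraparound: (38) mod 24 = 14
Result: 14:25

14:25


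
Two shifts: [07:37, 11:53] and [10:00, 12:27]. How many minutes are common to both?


Interval A: [457, 713] minutes from midnight
Interval B: [600, 747] minutes from midnight
Overlap start = max(457, 600) = 600
Overlap end = min(713, 747) = 713
Overlap = 713 - 600 = 113 minutes

113


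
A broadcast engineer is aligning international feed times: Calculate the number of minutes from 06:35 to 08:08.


Start time: 06:35 = 395 minutes from midnight
End time: 08:08 = 488 minutes from midnight
Difference: 488 - 395 = 93 minutes
That is 1 hours and 33 minutes

93


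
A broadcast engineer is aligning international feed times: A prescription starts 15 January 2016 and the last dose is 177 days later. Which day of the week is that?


Start: 2016-01-15 (Friday)
Step 1 - find target date: add 177 days
  2016-01-15 + 177 days = 2016-07-10
Step 2 - day of week:
  177 mod 7 = 2
  Friday + 2 days -> Sunday
Result: Sunday (2016-07-10)

Sunday


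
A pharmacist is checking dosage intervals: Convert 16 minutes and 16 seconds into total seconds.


Minutes: 16
Seconds: 16
Convert minutes to seconds: 16 x 60 = 960
Add remaining seconds: 960 + 16 = 976

976


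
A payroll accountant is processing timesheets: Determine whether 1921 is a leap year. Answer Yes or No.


Year: 1921
Divisible by 4? 1921 / 4 = 480.25 -> No
Not divisible by 4, so NOT a leap year

No


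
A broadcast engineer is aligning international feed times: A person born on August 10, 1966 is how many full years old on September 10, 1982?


Birth: 1966-08-10
Reference: 1982-09-10
Year difference: 1982 - 1966 = 16
Has birthday (08-10) occurred by 09-10? Yes
Age in full years: 16

16


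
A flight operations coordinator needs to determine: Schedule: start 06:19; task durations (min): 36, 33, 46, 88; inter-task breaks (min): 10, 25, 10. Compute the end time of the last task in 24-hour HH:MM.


Start: 06:19 = 379 min from midnight
  after task 1 (36 min): 06:55
  after break (10 min): 07:05
  after task 2 (33 min): 07:38
  after break (25 min): 08:03
  after task 3 (46 min): 08:49
  after break (10 min): 08:59
  after task 4 (88 min): 10:27
Total elapsed: 248 minutes
End time: 10:27

10:27


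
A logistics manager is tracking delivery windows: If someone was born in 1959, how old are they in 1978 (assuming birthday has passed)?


Birth year: 1959
Current year: 1978
Age = current year - birth year
Age = 1978 - 1959 = 19

19


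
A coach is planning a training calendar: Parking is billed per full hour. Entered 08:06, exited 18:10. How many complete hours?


Start: 08:06
End: 18:10
Hour difference: 18 - 8 = 10 hours
Minute difference: 10 - 6 = 4 minutes
Total minutes: 604
Complete hours: 604 / 60 = 10 (remainder 4)

10


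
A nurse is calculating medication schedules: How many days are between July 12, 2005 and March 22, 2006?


Start date: 2005-07-12
End date: 2006-03-22
Jul 2005: +20 days
Aug 2005: +31 days
Sep 2005: +30 days
... (6 more months)
Total: 253 days

253


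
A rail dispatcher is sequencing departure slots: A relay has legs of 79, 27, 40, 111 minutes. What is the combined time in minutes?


Durations: 79, 27, 40, 111
Running sum: 79
+ 27 = 106
+ 40 = 146
+ 111 = 257
Total duration: 257 minutes
That is 4 hours and 17 minutes

257


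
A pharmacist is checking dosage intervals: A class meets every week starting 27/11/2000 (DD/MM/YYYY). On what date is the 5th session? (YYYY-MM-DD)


First occurrence: 2000-11-27 (occurrence 1)
Each occurrence is 7 days after the previous.
Occurrence 5 is 4 weeks after the first.
4 weeks = 28 days
2000-11-27 + 28 days = 2000-12-25

2000-12-25


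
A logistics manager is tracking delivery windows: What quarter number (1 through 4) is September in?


Month: September (month 9)
Q1: January-March (months 1-3)
Q2: April-June (months 4-6)
Q3: July-September (months 7-9)
Q4: October-December (months 10-12)
Month 9 falls in Q3

3


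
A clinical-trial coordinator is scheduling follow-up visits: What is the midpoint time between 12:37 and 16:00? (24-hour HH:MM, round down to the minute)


Start time: 12:37 = 757 minutes from midnight
End time: 16:00 = 960 minutes from midnight
Sum: 757 + 960 = 1717
Midpoint: 1717 / 2 = 858 minutes
Convert: 858 / 60 = 14 hours, 18 minutes
Result: 14:18

14:18


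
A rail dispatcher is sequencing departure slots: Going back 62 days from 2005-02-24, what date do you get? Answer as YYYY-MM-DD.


Start: 2005-02-24
Subtracting 62 days
Days already passed in February: 24
After going back through February: 38 more days to subtract
January 2005: 31 days, 7 remaining
December 2004 has 31 days, need 7
Result: 2004-12-24

2004-12-24


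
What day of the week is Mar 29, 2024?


Date: 2024-03-29
January 1, 2024 is a Monday
Day of year: 89
Offset from Jan 1: 88 days
88 mod 7 = 4
Result: Friday

Friday


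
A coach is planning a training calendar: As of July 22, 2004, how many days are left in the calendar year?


Start: July 22, 2004
End: December 31, 2004
Days left in July: 9
August: 31
September: 30
October: 31
November: 30
... plus remaining months
Sum of remaining months: 153
Total: 9 + 153 = 162

162


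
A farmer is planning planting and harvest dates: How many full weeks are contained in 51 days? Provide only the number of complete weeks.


Total days: 51
Days per week: 7
Division: 51 / 7 = 7 remainder 2
Complete weeks: 7
Remaining days: 2

7


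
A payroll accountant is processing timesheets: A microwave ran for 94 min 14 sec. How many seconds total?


Minutes: 94
Extra seconds: 14
Seconds per minute: 60
Minutes to seconds: 94 x 60 = 5640
Total: 5640 + 14 = 5654

5654


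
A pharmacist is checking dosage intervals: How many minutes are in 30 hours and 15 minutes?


Hours: 30
Minutes: 15
Convert hours to minutes: 30 x 60 = 1800
Add remaining minutes: 1800 + 15 = 1815

1815


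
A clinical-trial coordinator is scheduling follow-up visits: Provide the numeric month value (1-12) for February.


Calendar month order:
1. January
2. February <--
3. March
February is month number 2

2


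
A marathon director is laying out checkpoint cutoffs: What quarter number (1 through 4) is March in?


Month: March (month 3)
Q1: January-March (months 1-3)
Q2: April-June (months 4-6)
Q3: July-September (months 7-9)
Q4: October-December (months 10-12)
Month 3 falls in Q1

1


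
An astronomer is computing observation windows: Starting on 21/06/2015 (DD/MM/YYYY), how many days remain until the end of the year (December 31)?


Start: June 21, 2015
End: December 31, 2015
Days left in June: 9
July: 31
August: 31
September: 30
October: 31
... plus remaining months
Sum of remaining months: 184
Total: 9 + 184 = 193

193


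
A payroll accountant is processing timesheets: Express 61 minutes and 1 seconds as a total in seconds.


Minutes: 61
Seconds: 1
Convert minutes to seconds: 61 x 60 = 3660
Add remaining seconds: 3660 + 1 = 3661

3661


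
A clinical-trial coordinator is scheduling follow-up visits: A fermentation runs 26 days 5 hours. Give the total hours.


Days: 26
Extra hours: 5
Hours per day: 24
Days to hours: 26 x 24 = 624
Total: 624 + 5 = 629

629


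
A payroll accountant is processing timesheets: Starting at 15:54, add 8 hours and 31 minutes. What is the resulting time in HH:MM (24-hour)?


Start time: 15:54
Adding: 8 hours 31 minutes
Minutes: 54 + 31 = 85
Minute overflow: 85 >= 60, so carry 1 hour, minutes = 25
Hours: 15 + 8 + 1 = 24
Hour wraparound: 24 mod 24 = 0
Result: 00:25

00:25


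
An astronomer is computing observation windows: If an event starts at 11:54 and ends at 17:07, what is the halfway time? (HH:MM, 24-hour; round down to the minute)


Start time: 11:54 = 714 minutes from midnight
End time: 17:07 = 1027 minutes from midnight
Sum: 714 + 1027 = 1741
Midpoint: 1741 / 2 = 870 minutes
Convert: 870 / 60 = 14 hours, 30 minutes
Result: 14:30

14:30


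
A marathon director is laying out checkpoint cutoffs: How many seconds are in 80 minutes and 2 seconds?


Minutes: 80
Extra seconds: 2
Seconds per minute: 60
Minutes to seconds: 80 x 60 = 4800
Total: 4800 + 2 = 4802

4802


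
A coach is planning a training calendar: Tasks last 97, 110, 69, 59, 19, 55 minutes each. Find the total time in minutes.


Durations: 97, 110, 69, 59, 19, 55
Running sum: 97
+ 110 = 207
+ 69 = 276
+ 59 = 335
+ 19 = 354
+ 55 = 409
Total duration: 409 minutes
That is 6 hours and 49 minutes

409


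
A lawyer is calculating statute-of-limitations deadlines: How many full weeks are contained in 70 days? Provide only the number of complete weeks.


Total days: 70
Days per week: 7
Division: 70 / 7 = 10 remainder 0
Complete weeks: 10
Remaining days: 0

10


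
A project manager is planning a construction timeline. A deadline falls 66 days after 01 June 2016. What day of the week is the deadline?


Start: 2016-06-01 (Wednesday)
Step 1 - find target date: add 66 days
  2016-06-01 + 66 days = 2016-08-06
Step 2 - day of week:
  66 mod 7 = 3
  Wednesday + 3 days -> Saturday
Result: Saturday (2016-08-06)

Saturday


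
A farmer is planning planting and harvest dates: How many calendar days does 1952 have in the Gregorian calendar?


Year: 1952
Check leap year rules:
Divisible by 4? Yes
Divisible by 100? No
1952 is a leap year
Days: 366

366


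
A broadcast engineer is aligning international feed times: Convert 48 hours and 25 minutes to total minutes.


Hours: 48
Minutes: 25
Convert hours to minutes: 48 x 60 = 2880
Add remaining minutes: 2880 + 25 = 2905

2905


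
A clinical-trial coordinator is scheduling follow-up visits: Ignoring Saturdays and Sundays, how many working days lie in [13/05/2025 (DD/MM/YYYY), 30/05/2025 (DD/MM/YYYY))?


Start: 2025-05-13 (Tuesday)
End (exclusive): 2025-05-30 (Friday)
Total calendar days: 17
Full weeks: 17 // 7 = 2 -> 10 weekdays
Remaining 3 days starting on Tuesday:
  Tue(w), Wed(w), Thu(w) -> 3 weekdays
Total business days: 10 + 3 = 13

13


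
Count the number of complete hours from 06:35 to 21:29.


Start: 06:35
End: 21:29
Hour difference: 21 - 6 = 15 hours
Minute difference: 29 - 35 = -6 minutes
Total minutes: 894
Complete hours: 894 / 60 = 14 (remainder 54)

14


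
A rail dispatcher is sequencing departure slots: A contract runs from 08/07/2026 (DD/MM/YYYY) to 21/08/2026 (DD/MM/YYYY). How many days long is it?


Start date: 2026-07-08
End date: 2026-08-21
Jul 2026: +24 days
Aug 2026: +20 days
Total: 44 days

44


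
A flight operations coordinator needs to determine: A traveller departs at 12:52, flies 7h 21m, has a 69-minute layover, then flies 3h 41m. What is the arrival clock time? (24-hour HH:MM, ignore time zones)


Depart: 12:52
Leg 1: +441 min -> 20:13
Layover: +69 min -> 21:22
Leg 2: +221 min -> 01:03
Total travel: 731 minutes = 12h 11m
Arrival: 01:03

01:03


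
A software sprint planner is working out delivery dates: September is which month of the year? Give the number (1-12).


Calendar month order:
8. August
9. September <--
10. October
September is month number 9

9


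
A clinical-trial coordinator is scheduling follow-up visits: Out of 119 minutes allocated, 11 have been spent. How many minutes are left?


Total budget: 119 minutes
Time used: 11 minutes
Remaining: 119 - 11 = 108 minutes
Percent used: 9.2%
Percent remaining: 90.8%

108


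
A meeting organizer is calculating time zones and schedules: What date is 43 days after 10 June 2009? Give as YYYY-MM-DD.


Start: 2009-06-10
Adding 43 days
Days remaining in June: 20
After June: 23 days still to add
July 2009 has 31 days, need 23
Result: 2009-07-23

2009-07-23


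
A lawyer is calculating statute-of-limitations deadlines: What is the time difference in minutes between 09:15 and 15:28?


Start time: 09:15 = 555 minutes from midnight
End time: 15:28 = 928 minutes from midnight
Difference: 928 - 555 = 373 minutes
That is 6 hours and 13 minutes

373


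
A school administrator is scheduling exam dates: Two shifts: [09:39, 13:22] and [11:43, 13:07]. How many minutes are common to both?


Interval A: [579, 802] minutes from midnight
Interval B: [703, 787] minutes from midnight
Overlap start = max(579, 703) = 703
Overlap end = min(802, 787) = 787
Overlap = 787 - 703 = 84 minutes

84


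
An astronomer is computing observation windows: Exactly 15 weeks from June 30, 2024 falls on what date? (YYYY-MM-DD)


Start: 2024-06-30
Weeks to add: 15
Convert to days: 15 x 7 = 105 days
Add 105 days to 2024-06-30
Result: 2024-10-13

2024-10-13


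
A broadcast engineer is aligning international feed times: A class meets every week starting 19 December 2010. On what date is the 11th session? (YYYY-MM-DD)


First occurrence: 2010-12-19 (occurrence 1)
Each occurrence is 7 days after the previous.
Occurrence 11 is 10 weeks after the first.
10 weeks = 70 days
2010-12-19 + 70 days = 2011-02-27

2011-02-27


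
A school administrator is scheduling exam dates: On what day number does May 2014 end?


Month: May
Year: 2014
May is a 31-day month
Total: 31 days

31


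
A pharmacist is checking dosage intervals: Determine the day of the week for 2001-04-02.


Date: 2001-04-02
January 1, 2001 is a Monday
Day of year: 92
Offset from Jan 1: 91 days
91 mod 7 = 0
Result: Monday

Monday


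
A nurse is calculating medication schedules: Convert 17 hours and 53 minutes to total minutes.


Hours: 17
Extra minutes: 53
Minutes per hour: 60
Hours to minutes: 17 x 60 = 1020
Total: 1020 + 53 = 1073

1073


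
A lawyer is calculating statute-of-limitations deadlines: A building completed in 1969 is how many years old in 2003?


Birth year: 1969
Current year: 2003
Age = current year - birth year
Age = 2003 - 1969 = 34

34


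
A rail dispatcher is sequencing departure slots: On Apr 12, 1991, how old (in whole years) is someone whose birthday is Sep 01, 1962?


Birth: 1962-09-01
Reference: 1991-04-12
Year difference: 1991 - 1962 = 29
Has birthday (09-01) occurred by 04-12? No
Birthday not yet reached this year -> subtract 1
Age in full years: 28

28


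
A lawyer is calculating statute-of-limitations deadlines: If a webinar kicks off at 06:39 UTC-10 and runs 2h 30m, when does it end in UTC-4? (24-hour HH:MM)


Start: 06:39 in UTC-10
Step 1 - add duration:
  minutes: 39 + 30 = 69 (carry 1h)
  hours: 6 + 2 + 1 = 9
  end in UTC-10: 09:09
Step 2 - convert UTC-10 -> UTC-4:
  offset difference: -4 - (-10) = 6 hours
  9 + (6) = 15 -> mod 24 = 15
Result: 15:09 in UTC-4

15:09


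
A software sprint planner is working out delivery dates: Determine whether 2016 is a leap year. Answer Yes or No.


Year: 2016
Divisible by 4? 2016 / 4 = 504.0 -> Yes
Divisible by 100? 2016 / 100 = 20.16 -> No
Divisible by 4 but not 100, so it IS a leap year

Yes


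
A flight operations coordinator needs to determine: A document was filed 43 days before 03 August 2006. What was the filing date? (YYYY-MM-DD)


Start: 2006-08-03
Subtracting 43 days
Days already passed in August: 3
After going back through August: 40 more days to subtract
July 2006: 31 days, 9 remaining
June 2006 has 30 days, need 9
Result: 2006-06-21

2006-06-21


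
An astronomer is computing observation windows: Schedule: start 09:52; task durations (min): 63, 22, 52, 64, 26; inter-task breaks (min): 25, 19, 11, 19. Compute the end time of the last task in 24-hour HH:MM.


Start: 09:52 = 592 min from midnight
  after task 1 (63 min): 10:55
  after break (25 min): 11:20
  after task 2 (22 min): 11:42
  after break (19 min): 12:01
  after task 3 (52 min): 12:53
  after break (11 min): 13:04
  after task 4 (64 min): 14:08
  after break (19 min): 14:27
  after task 5 (26 min): 14:53
Total elapsed: 301 minutes
End time: 14:53

14:53


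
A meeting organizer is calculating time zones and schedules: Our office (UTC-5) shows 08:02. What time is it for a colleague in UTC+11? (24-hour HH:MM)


Local time: 08:02 at UTC-5 (offset -5h)
Target zone: UTC+11 (offset 11h)
Difference: 11 - (-5) = 16 hours
Calculation: 8 + (16) = 24
Wraparound: (24) mod 24 = 0
Result: 00:02

00:02


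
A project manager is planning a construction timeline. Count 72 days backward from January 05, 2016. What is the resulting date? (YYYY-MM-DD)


Start: 2016-01-05
Subtracting 72 days
Days already passed in January: 5
After going back through January: 67 more days to subtract
December 2015: 31 days, 36 remaining
November 2015: 30 days, 6 remaining
October 2015 has 31 days, need 6
Result: 2015-10-25

2015-10-25


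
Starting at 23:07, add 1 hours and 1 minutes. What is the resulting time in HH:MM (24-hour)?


Start time: 23:07
Adding: 1 hours 1 minutes
Minutes: 7 + 1 = 8
Hours: 23 + 1 + 0 = 24
Hour wraparound: 24 mod 24 = 0
Result: 00:08

00:08


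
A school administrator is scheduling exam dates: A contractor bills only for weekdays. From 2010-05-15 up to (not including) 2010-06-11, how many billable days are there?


Start: 2010-05-15 (Saturday)
End (exclusive): 2010-06-11 (Friday)
Total calendar days: 27
Full weeks: 27 // 7 = 3 -> 15 weekdays
Remaining 6 days starting on Saturday:
  Sat(-), Sun(-), Mon(w), Tue(w), Wed(w), Thu(w) -> 4 weekdays
Total business days: 15 + 4 = 19

19


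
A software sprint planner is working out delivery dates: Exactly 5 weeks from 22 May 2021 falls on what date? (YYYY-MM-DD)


Start: 2021-05-22
Weeks to add: 5
Convert to days: 5 x 7 = 35 days
Add 35 days to 2021-05-22
Result: 2021-06-26

2021-06-26


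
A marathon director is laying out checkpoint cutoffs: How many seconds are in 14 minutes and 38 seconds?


Minutes: 14
Seconds: 38
Convert minutes to seconds: 14 x 60 = 840
Add remaining seconds: 840 + 38 = 878

878


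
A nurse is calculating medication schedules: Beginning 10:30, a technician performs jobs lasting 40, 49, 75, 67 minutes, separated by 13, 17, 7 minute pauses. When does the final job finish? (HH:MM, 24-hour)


Start: 10:30 = 630 min from midnight
  after task 1 (40 min): 11:10
  after break (13 min): 11:23
  after task 2 (49 min): 12:12
  after break (17 min): 12:29
  after task 3 (75 min): 13:44
  after break (7 min): 13:51
  after task 4 (67 min): 14:58
Total elapsed: 268 minutes
End time: 14:58

14:58


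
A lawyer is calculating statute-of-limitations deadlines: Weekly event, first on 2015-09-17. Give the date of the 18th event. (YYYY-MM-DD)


First occurrence: 2015-09-17 (occurrence 1)
Each occurrence is 7 days after the previous.
Occurrence 18 is 17 weeks after the first.
17 weeks = 119 days
2015-09-17 + 119 days = 2016-01-14

2016-01-14


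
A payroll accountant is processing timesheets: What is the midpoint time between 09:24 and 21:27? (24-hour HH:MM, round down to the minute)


Start time: 09:24 = 564 minutes from midnight
End time: 21:27 = 1287 minutes from midnight
Sum: 564 + 1287 = 1851
Midpoint: 1851 / 2 = 925 minutes
Convert: 925 / 60 = 15 hours, 25 minutes
Result: 15:25

15:25


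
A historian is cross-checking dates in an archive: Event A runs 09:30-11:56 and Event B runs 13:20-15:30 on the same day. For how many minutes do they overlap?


Interval A: [570, 716] minutes from midnight
Interval B: [800, 930] minutes from midnight
Overlap start = max(570, 800) = 800
Overlap end = min(716, 930) = 716
End <= start, so the intervals do not overlap: 0 minutes

0


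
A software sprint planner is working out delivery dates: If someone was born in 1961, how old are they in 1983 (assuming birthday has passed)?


Birth year: 1961
Current year: 1983
Age = current year - birth year
Age = 1983 - 1961 = 22

22


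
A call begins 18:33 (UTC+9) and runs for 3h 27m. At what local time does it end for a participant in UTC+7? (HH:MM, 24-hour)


Start: 18:33 in UTC+9
Step 1 - add duration:
  minutes: 33 + 27 = 60 (carry 1h)
  hours: 18 + 3 + 1 = 22
  end in UTC+9: 22:00
Step 2 - convert UTC+9 -> UTC+7:
  offset difference: 7 - (9) = -2 hours
  22 + (-2) = 20 -> mod 24 = 20
Result: 20:00 in UTC+7

20:00


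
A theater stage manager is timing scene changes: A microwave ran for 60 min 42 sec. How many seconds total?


Minutes: 60
Extra seconds: 42
Seconds per minute: 60
Minutes to seconds: 60 x 60 = 3600
Total: 3600 + 42 = 3642

3642


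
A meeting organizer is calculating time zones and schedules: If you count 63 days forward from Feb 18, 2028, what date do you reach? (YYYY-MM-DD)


Start: 2028-02-18
Adding 63 days
Days remaining in February: 11
After February: 52 days still to add
March 2028: 31 days, 21 remaining
April 2028 has 30 days, need 21
Result: 2028-04-21

2028-04-21
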